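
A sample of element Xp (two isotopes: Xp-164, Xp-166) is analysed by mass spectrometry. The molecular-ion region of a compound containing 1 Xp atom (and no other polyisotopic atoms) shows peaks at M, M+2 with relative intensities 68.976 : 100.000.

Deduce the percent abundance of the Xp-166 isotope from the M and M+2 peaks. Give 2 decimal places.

Write p for the Xp-164 fraction. I(M+2)/I(M) = [C(1,1)·p^0·(1−p)] / p^1 = 1·(1−p)/p = 100.000/68.976 = 1.4498
(1−p)/p = 1.4498/1 = 1.4498  ⇒  p = 1/(1 + 1.4498) = 0.4082
Xp-164: 40.82%, Xp-166: 59.18%.

59.18%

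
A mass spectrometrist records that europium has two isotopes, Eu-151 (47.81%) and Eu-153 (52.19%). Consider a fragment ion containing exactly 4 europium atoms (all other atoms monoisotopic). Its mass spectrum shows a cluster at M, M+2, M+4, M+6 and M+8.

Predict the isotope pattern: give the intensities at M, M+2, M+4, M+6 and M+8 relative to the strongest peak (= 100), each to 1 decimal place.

14.0 : 61.1 : 100.0 : 72.8 : 19.9

The 4 Eu atoms are independent, so intensities follow the terms of (0.4781 + 0.5219)^4.
P(M) = 0.4781^4 = 0.052249
P(M+2) = 4 × 0.4781^3 × 0.5219^1 = 0.228141
P(M+4) = 6 × 0.4781^2 × 0.5219^2 = 0.373563
P(M+6) = 4 × 0.4781^1 × 0.5219^3 = 0.271857
P(M+8) = 0.5219^4 = 0.074191
The M+4 peak is largest (0.373563); scaling to 100 gives 14.0 : 61.1 : 100.0 : 72.8 : 19.9.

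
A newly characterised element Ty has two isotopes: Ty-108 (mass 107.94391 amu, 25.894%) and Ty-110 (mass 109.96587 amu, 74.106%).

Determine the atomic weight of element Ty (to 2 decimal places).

109.44 amu

Ar = Σ fᵢ·mᵢ = 0.25894 × 107.94391 + 0.74106 × 109.96587
= 27.950996 + 81.491308 = 109.442304 amu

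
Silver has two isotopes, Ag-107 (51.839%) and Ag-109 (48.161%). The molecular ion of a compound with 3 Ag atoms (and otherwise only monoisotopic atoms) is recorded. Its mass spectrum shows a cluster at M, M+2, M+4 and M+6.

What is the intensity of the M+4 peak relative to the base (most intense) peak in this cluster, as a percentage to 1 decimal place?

92.9%

Term probabilities: M 0.1393, M+2 0.3883, M+4 0.3607, M+6 0.1117. Base peak = M+2.
P(M+2) = C(3,1) × 0.51839^2 × 0.48161^1 = 3 × 0.26872819 × 0.48161 = 0.388267 (base)
P(M+4) = C(3,2) × 0.51839^1 × 0.48161^2 = 3 × 0.51839 × 0.23194819 = 0.360719
Relative intensity = 0.360719 / 0.388267 × 100 = 92.9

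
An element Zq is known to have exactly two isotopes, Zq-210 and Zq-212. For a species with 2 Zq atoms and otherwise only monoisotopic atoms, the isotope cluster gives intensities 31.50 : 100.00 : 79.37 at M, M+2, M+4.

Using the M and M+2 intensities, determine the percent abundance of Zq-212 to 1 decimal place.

Write p for the Zq-210 fraction. I(M+2)/I(M) = [C(2,1)·p^1·(1−p)] / p^2 = 2·(1−p)/p = 100.00/31.50 = 3.1746
(1−p)/p = 3.1746/2 = 1.5873  ⇒  p = 1/(1 + 1.5873) = 0.3865
Zq-210: 38.7%, Zq-212: 61.3%.

61.3%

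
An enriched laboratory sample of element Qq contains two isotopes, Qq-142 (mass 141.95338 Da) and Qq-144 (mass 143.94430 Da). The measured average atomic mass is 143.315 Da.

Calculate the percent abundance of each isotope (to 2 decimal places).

Let x be the fractional abundance of Qq-142; then Qq-144 has abundance 1 − x.
141.95338·x + 143.94430·(1 − x) = 143.315
(141.95338 − 143.94430)·x = 143.315 − 143.94430
x = -0.62930 / -1.99092 = 0.31609 → 31.61% Qq-142, 68.39% Qq-144.

Qq-142: 31.61%, Qq-144: 68.39%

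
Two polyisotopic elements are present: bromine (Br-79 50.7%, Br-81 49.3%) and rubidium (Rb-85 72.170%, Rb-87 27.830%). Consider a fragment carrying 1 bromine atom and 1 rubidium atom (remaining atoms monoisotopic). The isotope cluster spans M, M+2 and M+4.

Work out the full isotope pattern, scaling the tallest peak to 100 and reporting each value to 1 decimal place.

Bromine pattern (n=1): 0.5070 : 0.4930
Rubidium pattern (n=1): 0.7217 : 0.2783
Convolve the two distributions (both contribute in 2-u steps):
  M: 0.5070×0.7217 = 0.365902
  M+2: 0.5070×0.2783 + 0.4930×0.7217 = 0.496896
  M+4: 0.4930×0.2783 = 0.137202
Scale to base peak (0.496896) = 100: 73.6 : 100.0 : 27.6

73.6 : 100.0 : 27.6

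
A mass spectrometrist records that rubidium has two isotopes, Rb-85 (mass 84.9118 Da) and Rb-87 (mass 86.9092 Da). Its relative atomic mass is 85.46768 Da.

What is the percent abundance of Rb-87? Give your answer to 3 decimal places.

27.830%

Writing the weighted mean with unknown fraction x of Rb-85:
84.9118·x + 86.9092·(1 − x) = 85.46768
(84.9118 − 86.9092)·x = 85.46768 − 86.9092
x = -1.44152 / -1.9974 = 0.72170 → 72.170% Rb-85, 27.830% Rb-87.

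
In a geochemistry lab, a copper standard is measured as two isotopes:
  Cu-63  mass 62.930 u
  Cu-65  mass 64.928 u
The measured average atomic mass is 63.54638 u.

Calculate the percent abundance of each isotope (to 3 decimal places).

Cu-63: 69.150%, Cu-65: 30.850%

Writing the weighted mean with unknown fraction x of Cu-63:
62.930·x + 64.928·(1 − x) = 63.54638
(62.930 − 64.928)·x = 63.54638 − 64.928
x = -1.38162 / -1.998 = 0.69150 → 69.150% Cu-63, 30.850% Cu-65.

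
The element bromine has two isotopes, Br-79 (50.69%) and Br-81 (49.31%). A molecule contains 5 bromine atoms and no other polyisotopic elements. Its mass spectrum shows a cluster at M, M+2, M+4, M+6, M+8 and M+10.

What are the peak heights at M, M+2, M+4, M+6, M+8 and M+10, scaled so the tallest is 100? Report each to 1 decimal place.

10.6 : 51.4 : 100.0 : 97.3 : 47.3 : 9.2

The 5 Br atoms are independent, so intensities follow the terms of (0.5069 + 0.4931)^5.
P(M) = 0.5069^5 = 0.033467
P(M+2) = 5 × 0.5069^4 × 0.4931^1 = 0.162777
P(M+4) = 10 × 0.5069^3 × 0.4931^2 = 0.316692
P(M+6) = 10 × 0.5069^2 × 0.4931^3 = 0.308070
P(M+8) = 5 × 0.5069^1 × 0.4931^4 = 0.149842
P(M+10) = 0.4931^5 = 0.029152
The M+4 peak is largest (0.316692); scaling to 100 gives 10.6 : 51.4 : 100.0 : 97.3 : 47.3 : 9.2.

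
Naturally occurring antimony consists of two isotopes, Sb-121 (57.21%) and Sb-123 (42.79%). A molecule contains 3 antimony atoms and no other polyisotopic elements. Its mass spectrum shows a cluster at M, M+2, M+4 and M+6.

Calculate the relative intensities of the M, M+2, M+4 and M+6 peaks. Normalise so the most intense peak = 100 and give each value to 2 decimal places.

44.57 : 100.00 : 74.79 : 18.65

Each Sb atom is independently Sb-121 (p = 0.5721) or Sb-123 (q = 0.4279); the cluster is the binomial expansion (p + q)^3.
P(M) = 0.5721^3 = 0.187247
P(M+2) = 3 × 0.5721^2 × 0.4279^1 = 0.420153
P(M+4) = 3 × 0.5721^1 × 0.4279^2 = 0.314252
P(M+6) = 0.4279^3 = 0.078348
The M+2 peak is largest (0.420153); scaling to 100 gives 44.57 : 100.00 : 74.79 : 18.65.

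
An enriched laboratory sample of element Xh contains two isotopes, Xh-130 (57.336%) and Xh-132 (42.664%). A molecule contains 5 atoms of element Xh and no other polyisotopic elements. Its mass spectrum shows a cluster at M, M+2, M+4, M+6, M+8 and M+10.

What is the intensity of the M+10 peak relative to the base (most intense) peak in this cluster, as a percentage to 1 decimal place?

Binomial terms of (0.57336 + 0.42664)^5: M 0.0620, M+2 0.2305, M+4 0.3431, M+6 0.2553, M+8 0.0950, M+10 0.0141 → M+4 is the base peak.
P(M+4) = C(5,2) × 0.57336^3 × 0.42664^2 = 10 × 0.18848734 × 0.18202169 = 0.343088 (base)
P(M+10) = C(5,5) × 0.57336^0 × 0.42664^5 = 1 × 1.0000 × 0.01413539 = 0.014135
Relative intensity = 0.014135 / 0.343088 × 100 = 4.1

4.1%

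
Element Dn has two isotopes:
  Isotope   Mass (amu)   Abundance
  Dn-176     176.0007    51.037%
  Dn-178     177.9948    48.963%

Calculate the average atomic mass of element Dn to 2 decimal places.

Ar = Σ fᵢ·mᵢ = 0.51037 × 176.0007 + 0.48963 × 177.9948
= 89.82548 + 87.15159 = 176.97707 amu

176.98 amu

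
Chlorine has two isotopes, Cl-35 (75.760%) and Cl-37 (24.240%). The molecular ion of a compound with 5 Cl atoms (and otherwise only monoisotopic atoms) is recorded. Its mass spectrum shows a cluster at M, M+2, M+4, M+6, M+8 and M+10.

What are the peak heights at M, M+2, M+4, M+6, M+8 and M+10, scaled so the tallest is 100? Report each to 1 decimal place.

The 5 Cl atoms are independent, so intensities follow the terms of (0.75760 + 0.24240)^5.
P(M) = 0.75760^5 = 0.249574
P(M+2) = 5 × 0.75760^4 × 0.24240^1 = 0.399266
P(M+4) = 10 × 0.75760^3 × 0.24240^2 = 0.255497
P(M+6) = 10 × 0.75760^2 × 0.24240^3 = 0.081748
P(M+8) = 5 × 0.75760^1 × 0.24240^4 = 0.013078
P(M+10) = 0.24240^5 = 0.000837
The M+2 peak is largest (0.399266); scaling to 100 gives 62.5 : 100.0 : 64.0 : 20.5 : 3.3 : 0.2.

62.5 : 100.0 : 64.0 : 20.5 : 3.3 : 0.2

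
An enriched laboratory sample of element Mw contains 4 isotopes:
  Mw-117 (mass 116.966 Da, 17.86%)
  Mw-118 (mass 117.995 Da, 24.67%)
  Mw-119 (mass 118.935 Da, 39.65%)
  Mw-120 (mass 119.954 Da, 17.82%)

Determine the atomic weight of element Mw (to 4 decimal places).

118.5330 Da

Weight each isotope mass by its fractional abundance: 0.1786 × 116.966 + 0.2467 × 117.995 + 0.3965 × 118.935 + 0.1782 × 119.954
= 20.89013 + 29.10937 + 47.15773 + 21.37580 = 118.53303 Da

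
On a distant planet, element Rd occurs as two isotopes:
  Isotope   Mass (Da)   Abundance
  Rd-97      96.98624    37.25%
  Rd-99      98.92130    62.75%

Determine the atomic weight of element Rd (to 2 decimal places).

98.20 Da

Ar = Σ fᵢ·mᵢ = 0.3725 × 96.98624 + 0.6275 × 98.92130
= 36.127374 + 62.073116 = 98.200490 Da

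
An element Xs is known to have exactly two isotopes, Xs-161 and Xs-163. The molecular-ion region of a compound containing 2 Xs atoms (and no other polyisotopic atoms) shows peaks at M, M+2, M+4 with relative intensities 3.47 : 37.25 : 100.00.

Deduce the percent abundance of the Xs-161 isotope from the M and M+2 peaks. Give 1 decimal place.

15.7%

Write p for the Xs-161 fraction. I(M+2)/I(M) = [C(2,1)·p^1·(1−p)] / p^2 = 2·(1−p)/p = 37.25/3.47 = 10.7349
(1−p)/p = 10.7349/2 = 5.3674  ⇒  p = 1/(1 + 5.3674) = 0.1570
Xs-161: 15.7%, Xs-163: 84.3%.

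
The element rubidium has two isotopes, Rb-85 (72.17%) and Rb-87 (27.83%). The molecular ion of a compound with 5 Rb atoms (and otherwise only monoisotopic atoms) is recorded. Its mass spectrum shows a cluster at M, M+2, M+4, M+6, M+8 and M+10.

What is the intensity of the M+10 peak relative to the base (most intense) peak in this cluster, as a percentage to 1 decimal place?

0.4%

Binomial terms of (0.7217 + 0.2783)^5: M 0.1958, M+2 0.3775, M+4 0.2911, M+6 0.1123, M+8 0.0216, M+10 0.0017 → M+2 is the base peak.
P(M+2) = C(5,1) × 0.7217^4 × 0.2783^1 = 5 × 0.27128565 × 0.2783 = 0.377494 (base)
P(M+10) = C(5,5) × 0.7217^0 × 0.2783^5 = 1 × 1.0000 × 0.00166942 = 0.001669
Relative intensity = 0.001669 / 0.377494 × 100 = 0.4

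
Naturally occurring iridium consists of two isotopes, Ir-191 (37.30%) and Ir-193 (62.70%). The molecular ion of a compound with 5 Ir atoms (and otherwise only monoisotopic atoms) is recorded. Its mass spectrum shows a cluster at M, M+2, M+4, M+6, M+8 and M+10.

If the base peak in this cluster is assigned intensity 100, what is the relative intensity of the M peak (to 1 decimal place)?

2.1

(0.3730 + 0.6270)^5 gives M 0.0072, M+2 0.0607, M+4 0.2040, M+6 0.3429, M+8 0.2882, M+10 0.0969; the largest is M+6.
P(M+6) = C(5,3) × 0.3730^2 × 0.6270^3 = 10 × 0.139129 × 0.24649188 = 0.342942 (base)
P(M) = C(5,0) × 0.3730^5 × 0.6270^0 = 1 × 0.00722012 × 1.0000 = 0.007220
Relative intensity = 0.007220 / 0.342942 × 100 = 2.1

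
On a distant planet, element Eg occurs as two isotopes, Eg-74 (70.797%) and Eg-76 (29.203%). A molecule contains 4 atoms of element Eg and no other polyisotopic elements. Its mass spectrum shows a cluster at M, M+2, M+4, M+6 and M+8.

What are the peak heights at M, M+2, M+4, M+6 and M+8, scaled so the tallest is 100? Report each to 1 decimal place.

Expanding (0.70797 + 0.29203)^4:
P(M) = 0.70797^4 = 0.251223
P(M+2) = 4 × 0.70797^3 × 0.29203^1 = 0.414507
P(M+4) = 6 × 0.70797^2 × 0.29203^2 = 0.256470
P(M+6) = 4 × 0.70797^1 × 0.29203^3 = 0.070527
P(M+8) = 0.29203^4 = 0.007273
The M+2 peak is largest (0.414507); scaling to 100 gives 60.6 : 100.0 : 61.9 : 17.0 : 1.8.

60.6 : 100.0 : 61.9 : 17.0 : 1.8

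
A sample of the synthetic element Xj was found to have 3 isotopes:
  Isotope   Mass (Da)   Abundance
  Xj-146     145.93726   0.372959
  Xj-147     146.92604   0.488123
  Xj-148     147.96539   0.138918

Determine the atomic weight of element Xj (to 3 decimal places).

Average mass = Σ (abundance × isotope mass) = 0.372959 × 145.93726 + 0.488123 × 146.92604 + 0.138918 × 147.96539
= 54.428615 + 71.717979 + 20.555056 = 146.701650 Da

146.702 Da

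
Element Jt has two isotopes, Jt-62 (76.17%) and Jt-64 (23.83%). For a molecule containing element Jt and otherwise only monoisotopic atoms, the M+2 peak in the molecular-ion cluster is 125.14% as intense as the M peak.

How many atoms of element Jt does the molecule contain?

4

For n independent Jt atoms, I(M+2)/I(M) = n · (abundance Jt-64) / (abundance Jt-62) = n · 0.2383/0.7617.
n = 1.2514 × 0.7617/0.2383 = 4.00 ≈ 4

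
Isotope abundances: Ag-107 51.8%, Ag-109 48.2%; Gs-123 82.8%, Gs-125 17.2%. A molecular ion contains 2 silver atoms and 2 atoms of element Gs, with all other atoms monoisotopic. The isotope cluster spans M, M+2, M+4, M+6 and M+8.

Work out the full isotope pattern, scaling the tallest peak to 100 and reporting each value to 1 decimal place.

43.9 : 100.0 : 73.9 : 19.3 : 1.6

Silver pattern (n=2): 0.268324 : 0.499352 : 0.232324
Element Gs pattern (n=2): 0.685584 : 0.284832 : 0.029584
Convolve the two distributions (both contribute in 2-u steps):
  M: 0.268324×0.685584 = 0.183959
  M+2: 0.268324×0.284832 + 0.499352×0.685584 = 0.418775
  M+4: 0.268324×0.029584 + 0.499352×0.284832 + 0.232324×0.685584 = 0.309447
  M+6: 0.499352×0.029584 + 0.232324×0.284832 = 0.080946
  M+8: 0.232324×0.029584 = 0.006873
Scale to base peak (0.418775) = 100: 43.9 : 100.0 : 73.9 : 19.3 : 1.6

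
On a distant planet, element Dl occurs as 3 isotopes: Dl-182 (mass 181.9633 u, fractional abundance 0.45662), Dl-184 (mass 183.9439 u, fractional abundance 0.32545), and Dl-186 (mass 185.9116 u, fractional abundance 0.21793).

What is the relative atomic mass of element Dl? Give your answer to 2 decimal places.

183.47 u

Ar = Σ fᵢ·mᵢ = 0.45662 × 181.9633 + 0.32545 × 183.9439 + 0.21793 × 185.9116
= 83.08808 + 59.86454 + 40.51571 = 183.46833 u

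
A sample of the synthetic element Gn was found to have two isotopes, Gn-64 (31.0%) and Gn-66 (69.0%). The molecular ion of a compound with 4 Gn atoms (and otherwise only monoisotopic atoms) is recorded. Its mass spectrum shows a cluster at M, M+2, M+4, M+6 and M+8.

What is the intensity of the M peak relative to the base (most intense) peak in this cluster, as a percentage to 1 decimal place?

2.3%

Term probabilities: M 0.0092, M+2 0.0822, M+4 0.2745, M+6 0.4074, M+8 0.2267. Base peak = M+6.
P(M+6) = C(4,3) × 0.310^1 × 0.690^3 = 4 × 0.3100 × 0.328509 = 0.407351 (base)
P(M) = C(4,0) × 0.310^4 × 0.690^0 = 1 × 0.00923521 × 1.0000 = 0.009235
Relative intensity = 0.009235 / 0.407351 × 100 = 2.3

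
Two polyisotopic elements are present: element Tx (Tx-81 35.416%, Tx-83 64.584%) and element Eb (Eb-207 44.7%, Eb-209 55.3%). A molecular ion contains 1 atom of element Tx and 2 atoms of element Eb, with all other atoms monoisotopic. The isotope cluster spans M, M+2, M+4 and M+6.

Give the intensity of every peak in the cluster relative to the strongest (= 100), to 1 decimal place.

Element Tx pattern (n=1): 0.35416 : 0.64584
Element Eb pattern (n=2): 0.199809 : 0.494382 : 0.305809
Convolve the two distributions (both contribute in 2-u steps):
  M: 0.35416×0.199809 = 0.070764
  M+2: 0.35416×0.494382 + 0.64584×0.199809 = 0.304135
  M+4: 0.35416×0.305809 + 0.64584×0.494382 = 0.427597
  M+6: 0.64584×0.305809 = 0.197504
Scale to base peak (0.427597) = 100: 16.5 : 71.1 : 100.0 : 46.2

16.5 : 71.1 : 100.0 : 46.2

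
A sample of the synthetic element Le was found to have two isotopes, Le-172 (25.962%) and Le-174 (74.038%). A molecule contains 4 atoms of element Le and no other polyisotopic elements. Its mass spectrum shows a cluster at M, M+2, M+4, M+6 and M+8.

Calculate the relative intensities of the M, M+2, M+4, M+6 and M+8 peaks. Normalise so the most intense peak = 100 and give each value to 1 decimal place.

Expanding (0.25962 + 0.74038)^4:
P(M) = 0.25962^4 = 0.004543
P(M+2) = 4 × 0.25962^3 × 0.74038^1 = 0.051824
P(M+4) = 6 × 0.25962^2 × 0.74038^2 = 0.221685
P(M+6) = 4 × 0.25962^1 × 0.74038^3 = 0.421466
P(M+8) = 0.74038^4 = 0.300482
The M+6 peak is largest (0.421466); scaling to 100 gives 1.1 : 12.3 : 52.6 : 100.0 : 71.3.

1.1 : 12.3 : 52.6 : 100.0 : 71.3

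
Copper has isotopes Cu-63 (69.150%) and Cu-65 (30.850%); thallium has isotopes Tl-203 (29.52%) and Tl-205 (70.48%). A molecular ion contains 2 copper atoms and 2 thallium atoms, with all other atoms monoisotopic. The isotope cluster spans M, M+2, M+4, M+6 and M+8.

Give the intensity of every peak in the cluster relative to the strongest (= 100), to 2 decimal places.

9.84 : 55.78 : 100.00 : 59.42 : 11.17

Copper pattern (n=2): 0.47817225 : 0.4266555 : 0.09517225
Thallium pattern (n=2): 0.08714304 : 0.41611392 : 0.49674304
Convolve the two distributions (both contribute in 2-u steps):
  M: 0.47817225×0.08714304 = 0.041669
  M+2: 0.47817225×0.41611392 + 0.4266555×0.08714304 = 0.236154
  M+4: 0.47817225×0.49674304 + 0.4266555×0.41611392 + 0.09517225×0.08714304 = 0.423360
  M+6: 0.4266555×0.49674304 + 0.09517225×0.41611392 = 0.251541
  M+8: 0.09517225×0.49674304 = 0.047276
Scale to base peak (0.423360) = 100: 9.84 : 55.78 : 100.00 : 59.42 : 11.17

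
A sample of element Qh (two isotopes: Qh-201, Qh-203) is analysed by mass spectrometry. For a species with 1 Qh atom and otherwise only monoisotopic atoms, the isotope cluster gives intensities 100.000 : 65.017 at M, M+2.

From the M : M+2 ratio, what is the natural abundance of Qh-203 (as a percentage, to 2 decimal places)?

Write p for the Qh-201 fraction. I(M+2)/I(M) = [C(1,1)·p^0·(1−p)] / p^1 = 1·(1−p)/p = 65.017/100.000 = 0.6502
(1−p)/p = 0.6502/1 = 0.6502  ⇒  p = 1/(1 + 0.6502) = 0.6060
Qh-201: 60.60%, Qh-203: 39.40%.

39.40%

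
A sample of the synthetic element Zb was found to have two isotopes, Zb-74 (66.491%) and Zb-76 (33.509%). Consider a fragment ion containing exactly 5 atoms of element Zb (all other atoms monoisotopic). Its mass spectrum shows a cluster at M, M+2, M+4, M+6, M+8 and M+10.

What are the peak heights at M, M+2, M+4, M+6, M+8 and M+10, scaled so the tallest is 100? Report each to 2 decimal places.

39.37 : 99.21 : 100.00 : 50.40 : 12.70 : 1.28

The 5 Zb atoms are independent, so intensities follow the terms of (0.66491 + 0.33509)^5.
P(M) = 0.66491^5 = 0.129961
P(M+2) = 5 × 0.66491^4 × 0.33509^1 = 0.327479
P(M+4) = 10 × 0.66491^3 × 0.33509^2 = 0.330074
P(M+6) = 10 × 0.66491^2 × 0.33509^3 = 0.166345
P(M+8) = 5 × 0.66491^1 × 0.33509^4 = 0.041916
P(M+10) = 0.33509^5 = 0.004225
The M+4 peak is largest (0.330074); scaling to 100 gives 39.37 : 99.21 : 100.00 : 50.40 : 12.70 : 1.28.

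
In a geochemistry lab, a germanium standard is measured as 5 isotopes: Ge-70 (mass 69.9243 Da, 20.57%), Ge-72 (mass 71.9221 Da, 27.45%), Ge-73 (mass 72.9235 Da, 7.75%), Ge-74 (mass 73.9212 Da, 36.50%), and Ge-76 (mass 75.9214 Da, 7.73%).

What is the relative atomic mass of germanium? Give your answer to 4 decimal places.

The abundance-weighted mean is 0.2057 × 69.9243 + 0.2745 × 71.9221 + 0.0775 × 72.9235 + 0.3650 × 73.9212 + 0.0773 × 75.9214
= 14.38343 + 19.74262 + 5.65157 + 26.98124 + 5.86872 = 72.62758 Da

72.6276 Da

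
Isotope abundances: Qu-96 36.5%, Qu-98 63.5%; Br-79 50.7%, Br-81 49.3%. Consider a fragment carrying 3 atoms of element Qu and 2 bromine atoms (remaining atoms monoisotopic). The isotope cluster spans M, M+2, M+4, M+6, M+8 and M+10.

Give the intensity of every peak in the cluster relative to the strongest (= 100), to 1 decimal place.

3.6 : 25.7 : 72.4 : 100.0 : 67.6 : 17.9

Element Qu pattern (n=3): 0.04862712 : 0.25379362 : 0.44153138 : 0.25604788
Bromine pattern (n=2): 0.257049 : 0.499902 : 0.243049
Convolve the two distributions (both contribute in 2-u steps):
  M: 0.04862712×0.257049 = 0.012500
  M+2: 0.04862712×0.499902 + 0.25379362×0.257049 = 0.089546
  M+4: 0.04862712×0.243049 + 0.25379362×0.499902 + 0.44153138×0.257049 = 0.252186
  M+6: 0.25379362×0.243049 + 0.44153138×0.499902 + 0.25604788×0.257049 = 0.348224
  M+8: 0.44153138×0.243049 + 0.25604788×0.499902 = 0.235313
  M+10: 0.25604788×0.243049 = 0.062232
Scale to base peak (0.348224) = 100: 3.6 : 25.7 : 72.4 : 100.0 : 67.6 : 17.9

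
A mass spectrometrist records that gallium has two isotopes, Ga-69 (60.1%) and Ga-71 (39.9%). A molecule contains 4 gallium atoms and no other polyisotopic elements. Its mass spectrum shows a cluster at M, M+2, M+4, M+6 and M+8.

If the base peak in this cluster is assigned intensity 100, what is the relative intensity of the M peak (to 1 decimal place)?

37.7

Term probabilities: M 0.1305, M+2 0.3465, M+4 0.3450, M+6 0.1527, M+8 0.0253. Base peak = M+2.
P(M+2) = C(4,1) × 0.601^3 × 0.399^1 = 4 × 0.2170818 × 0.3990 = 0.346463 (base)
P(M) = C(4,0) × 0.601^4 × 0.399^0 = 1 × 0.13046616 × 1.0000 = 0.130466
Relative intensity = 0.130466 / 0.346463 × 100 = 37.7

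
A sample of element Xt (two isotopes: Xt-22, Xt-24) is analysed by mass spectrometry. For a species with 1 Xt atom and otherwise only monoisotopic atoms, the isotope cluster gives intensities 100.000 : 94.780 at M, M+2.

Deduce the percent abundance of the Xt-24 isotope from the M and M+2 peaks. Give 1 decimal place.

48.7%

Write p for the Xt-22 fraction. I(M+2)/I(M) = [C(1,1)·p^0·(1−p)] / p^1 = 1·(1−p)/p = 94.780/100.000 = 0.9478
(1−p)/p = 0.9478/1 = 0.9478  ⇒  p = 1/(1 + 0.9478) = 0.5134
Xt-22: 51.3%, Xt-24: 48.7%.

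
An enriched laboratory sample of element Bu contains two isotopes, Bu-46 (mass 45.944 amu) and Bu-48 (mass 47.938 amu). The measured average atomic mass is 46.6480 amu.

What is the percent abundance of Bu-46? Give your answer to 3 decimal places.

Let x be the fractional abundance of Bu-46; then Bu-48 has abundance 1 − x.
45.944·x + 47.938·(1 − x) = 46.6480
(45.944 − 47.938)·x = 46.6480 − 47.938
x = -1.2900 / -1.994 = 0.64694 → 64.694% Bu-46, 35.306% Bu-48.

64.694%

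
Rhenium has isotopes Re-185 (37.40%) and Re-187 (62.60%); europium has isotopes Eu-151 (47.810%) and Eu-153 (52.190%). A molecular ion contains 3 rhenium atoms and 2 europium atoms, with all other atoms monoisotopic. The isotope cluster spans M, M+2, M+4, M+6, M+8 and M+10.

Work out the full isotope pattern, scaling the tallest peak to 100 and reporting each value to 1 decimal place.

Rhenium pattern (n=3): 0.05231362 : 0.26268713 : 0.43968487 : 0.24531438
Europium pattern (n=2): 0.22857961 : 0.49904078 : 0.27237961
Convolve the two distributions (both contribute in 2-u steps):
  M: 0.05231362×0.22857961 = 0.011958
  M+2: 0.05231362×0.49904078 + 0.26268713×0.22857961 = 0.086152
  M+4: 0.05231362×0.27237961 + 0.26268713×0.49904078 + 0.43968487×0.22857961 = 0.245844
  M+6: 0.26268713×0.27237961 + 0.43968487×0.49904078 + 0.24531438×0.22857961 = 0.347045
  M+8: 0.43968487×0.27237961 + 0.24531438×0.49904078 = 0.242183
  M+10: 0.24531438×0.27237961 = 0.066819
Scale to base peak (0.347045) = 100: 3.4 : 24.8 : 70.8 : 100.0 : 69.8 : 19.3

3.4 : 24.8 : 70.8 : 100.0 : 69.8 : 19.3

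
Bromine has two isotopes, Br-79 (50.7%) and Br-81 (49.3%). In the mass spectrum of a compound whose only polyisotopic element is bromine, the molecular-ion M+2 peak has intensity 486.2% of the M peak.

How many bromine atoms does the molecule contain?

5

With n Br atoms, P(M+2)/P(M) = C(n,1)·p^(n−1)q / p^n = n·q/p = n · 0.493/0.507.
n = 4.862 × 0.507/0.493 = 5.00 ≈ 5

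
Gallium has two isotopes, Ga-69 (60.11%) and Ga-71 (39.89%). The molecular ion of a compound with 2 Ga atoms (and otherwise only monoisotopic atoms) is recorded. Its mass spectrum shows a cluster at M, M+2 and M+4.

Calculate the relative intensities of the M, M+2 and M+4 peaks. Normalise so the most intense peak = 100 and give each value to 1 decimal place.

The 2 Ga atoms are independent, so intensities follow the terms of (0.6011 + 0.3989)^2.
P(M) = 0.6011^2 = 0.361321
P(M+2) = 2 × 0.6011^1 × 0.3989^1 = 0.479558
P(M+4) = 0.3989^2 = 0.159121
The M+2 peak is largest (0.479558); scaling to 100 gives 75.3 : 100.0 : 33.2.

75.3 : 100.0 : 33.2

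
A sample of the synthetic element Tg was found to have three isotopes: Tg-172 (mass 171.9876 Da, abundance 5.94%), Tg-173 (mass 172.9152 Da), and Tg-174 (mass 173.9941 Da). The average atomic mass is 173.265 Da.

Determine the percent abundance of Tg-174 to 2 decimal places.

The remaining 94.06% is split between Tg-173 (fraction x) and Tg-174 (fraction 0.9406 − x).
Substituting: 172.9152x + 173.9941(0.9406 − x) = 163.04893656
(172.9152 − 173.9941)x = -0.6099139  ⇒  x = 0.56531, y = 0.37529
Tg-173: 56.53%, Tg-174: 37.53%.

37.53%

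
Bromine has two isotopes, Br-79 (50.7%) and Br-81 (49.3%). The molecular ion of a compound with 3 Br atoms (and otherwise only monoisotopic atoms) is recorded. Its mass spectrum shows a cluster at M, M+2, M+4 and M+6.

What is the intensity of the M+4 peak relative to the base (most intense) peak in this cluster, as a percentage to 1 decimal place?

97.2%

Binomial terms of (0.507 + 0.493)^3: M 0.1303, M+2 0.3802, M+4 0.3697, M+6 0.1198 → M+2 is the base peak.
P(M+2) = C(3,1) × 0.507^2 × 0.493^1 = 3 × 0.257049 × 0.4930 = 0.380175 (base)
P(M+4) = C(3,2) × 0.507^1 × 0.493^2 = 3 × 0.5070 × 0.243049 = 0.369678
Relative intensity = 0.369678 / 0.380175 × 100 = 97.2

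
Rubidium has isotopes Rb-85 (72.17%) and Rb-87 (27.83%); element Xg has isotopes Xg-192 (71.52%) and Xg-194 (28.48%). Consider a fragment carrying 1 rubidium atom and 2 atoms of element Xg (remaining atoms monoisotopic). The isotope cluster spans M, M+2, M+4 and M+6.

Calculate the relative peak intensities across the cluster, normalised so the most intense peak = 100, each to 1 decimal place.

Rubidium pattern (n=1): 0.7217 : 0.2783
Element Xg pattern (n=2): 0.51151104 : 0.40737792 : 0.08111104
Convolve the two distributions (both contribute in 2-u steps):
  M: 0.7217×0.51151104 = 0.369158
  M+2: 0.7217×0.40737792 + 0.2783×0.51151104 = 0.436358
  M+4: 0.7217×0.08111104 + 0.2783×0.40737792 = 0.171911
  M+6: 0.2783×0.08111104 = 0.022573
Scale to base peak (0.436358) = 100: 84.6 : 100.0 : 39.4 : 5.2

84.6 : 100.0 : 39.4 : 5.2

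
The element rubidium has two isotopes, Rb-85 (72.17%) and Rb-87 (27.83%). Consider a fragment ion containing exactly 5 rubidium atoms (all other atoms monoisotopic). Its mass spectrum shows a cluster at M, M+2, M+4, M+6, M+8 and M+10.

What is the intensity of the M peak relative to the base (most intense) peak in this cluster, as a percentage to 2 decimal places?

(0.7217 + 0.2783)^5 gives M 0.1958, M+2 0.3775, M+4 0.2911, M+6 0.1123, M+8 0.0216, M+10 0.0017; the largest is M+2.
P(M+2) = C(5,1) × 0.7217^4 × 0.2783^1 = 5 × 0.27128565 × 0.2783 = 0.377494 (base)
P(M) = C(5,0) × 0.7217^5 × 0.2783^0 = 1 × 0.19578685 × 1.0000 = 0.195787
Relative intensity = 0.195787 / 0.377494 × 100 = 51.86

51.86%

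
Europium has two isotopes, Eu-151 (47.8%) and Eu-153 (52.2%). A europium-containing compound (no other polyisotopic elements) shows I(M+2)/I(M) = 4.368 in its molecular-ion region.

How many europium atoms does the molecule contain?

4

The M+2/M ratio from n Eu atoms is n · q/p = n · 0.522/0.478.
n = 4.368 × 0.478/0.522 = 4.00 ≈ 4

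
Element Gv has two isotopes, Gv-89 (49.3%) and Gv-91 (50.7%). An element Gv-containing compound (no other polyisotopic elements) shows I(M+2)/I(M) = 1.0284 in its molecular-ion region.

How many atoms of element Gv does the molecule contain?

For n independent Gv atoms, I(M+2)/I(M) = n · (abundance Gv-91) / (abundance Gv-89) = n · 0.507/0.493.
n = 1.0284 × 0.493/0.507 = 1.00 ≈ 1

1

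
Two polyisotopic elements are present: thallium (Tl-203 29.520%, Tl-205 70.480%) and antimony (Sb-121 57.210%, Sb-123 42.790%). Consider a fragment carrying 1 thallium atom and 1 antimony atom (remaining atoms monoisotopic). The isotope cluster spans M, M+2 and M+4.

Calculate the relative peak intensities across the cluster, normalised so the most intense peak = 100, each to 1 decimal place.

Thallium pattern (n=1): 0.2952 : 0.7048
Antimony pattern (n=1): 0.5721 : 0.4279
Convolve the two distributions (both contribute in 2-u steps):
  M: 0.2952×0.5721 = 0.168884
  M+2: 0.2952×0.4279 + 0.7048×0.5721 = 0.529532
  M+4: 0.7048×0.4279 = 0.301584
Scale to base peak (0.529532) = 100: 31.9 : 100.0 : 57.0

31.9 : 100.0 : 57.0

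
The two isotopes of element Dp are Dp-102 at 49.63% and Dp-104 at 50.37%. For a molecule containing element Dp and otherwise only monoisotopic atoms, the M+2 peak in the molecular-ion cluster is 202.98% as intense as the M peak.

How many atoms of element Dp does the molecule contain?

For n independent Dp atoms, I(M+2)/I(M) = n · (abundance Dp-104) / (abundance Dp-102) = n · 0.5037/0.4963.
n = 2.0298 × 0.4963/0.5037 = 2.00 ≈ 2

2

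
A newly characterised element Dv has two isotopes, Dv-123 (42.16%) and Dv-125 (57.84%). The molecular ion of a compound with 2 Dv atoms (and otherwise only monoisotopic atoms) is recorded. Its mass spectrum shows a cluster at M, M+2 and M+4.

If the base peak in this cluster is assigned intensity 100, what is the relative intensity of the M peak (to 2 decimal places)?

Binomial terms of (0.4216 + 0.5784)^2: M 0.1777, M+2 0.4877, M+4 0.3345 → M+2 is the base peak.
P(M+2) = C(2,1) × 0.4216^1 × 0.5784^1 = 2 × 0.4216 × 0.5784 = 0.487707 (base)
P(M) = C(2,0) × 0.4216^2 × 0.5784^0 = 1 × 0.17774656 × 1.0000 = 0.177747
Relative intensity = 0.177747 / 0.487707 × 100 = 36.45

36.45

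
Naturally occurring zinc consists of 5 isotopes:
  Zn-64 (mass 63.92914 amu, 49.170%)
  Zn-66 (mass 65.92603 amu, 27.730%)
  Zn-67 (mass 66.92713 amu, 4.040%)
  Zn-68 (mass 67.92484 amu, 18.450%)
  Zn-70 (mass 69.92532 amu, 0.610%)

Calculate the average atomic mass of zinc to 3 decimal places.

Average mass = Σ (abundance × isotope mass) = 0.49170 × 63.92914 + 0.27730 × 65.92603 + 0.04040 × 66.92713 + 0.18450 × 67.92484 + 0.00610 × 69.92532
= 31.433958 + 18.281288 + 2.703856 + 12.532133 + 0.426544 = 65.377779 amu

65.378 amu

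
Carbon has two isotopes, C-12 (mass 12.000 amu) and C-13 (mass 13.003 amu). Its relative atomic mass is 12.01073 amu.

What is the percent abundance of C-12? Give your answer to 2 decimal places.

Writing the weighted mean with unknown fraction x of C-12:
12.000·x + 13.003·(1 − x) = 12.01073
(12.000 − 13.003)·x = 12.01073 − 13.003
x = -0.99227 / -1.003 = 0.98930 → 98.93% C-12, 1.07% C-13.

98.93%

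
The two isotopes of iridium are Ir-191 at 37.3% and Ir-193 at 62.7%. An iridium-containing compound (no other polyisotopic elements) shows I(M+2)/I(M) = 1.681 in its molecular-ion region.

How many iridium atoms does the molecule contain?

1

The M+2/M ratio from n Ir atoms is n · q/p = n · 0.627/0.373.
n = 1.681 × 0.373/0.627 = 1.00 ≈ 1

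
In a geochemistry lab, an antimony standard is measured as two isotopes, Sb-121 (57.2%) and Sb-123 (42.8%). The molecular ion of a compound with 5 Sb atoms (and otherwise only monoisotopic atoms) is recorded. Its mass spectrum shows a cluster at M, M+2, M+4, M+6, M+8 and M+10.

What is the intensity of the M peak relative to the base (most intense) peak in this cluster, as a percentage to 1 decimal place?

(0.572 + 0.428)^5 gives M 0.0612, M+2 0.2291, M+4 0.3428, M+6 0.2565, M+8 0.0960, M+10 0.0144; the largest is M+4.
P(M+4) = C(5,2) × 0.572^3 × 0.428^2 = 10 × 0.18714925 × 0.183184 = 0.342827 (base)
P(M) = C(5,0) × 0.572^5 × 0.428^0 = 1 × 0.06123224 × 1.0000 = 0.061232
Relative intensity = 0.061232 / 0.342827 × 100 = 17.9

17.9%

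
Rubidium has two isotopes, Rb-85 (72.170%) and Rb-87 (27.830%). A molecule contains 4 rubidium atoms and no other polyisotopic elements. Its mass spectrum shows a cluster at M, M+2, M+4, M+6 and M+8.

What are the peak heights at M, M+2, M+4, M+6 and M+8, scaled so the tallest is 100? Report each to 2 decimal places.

Each Rb atom is independently Rb-85 (p = 0.72170) or Rb-87 (q = 0.27830); the cluster is the binomial expansion (p + q)^4.
P(M) = 0.72170^4 = 0.271286
P(M+2) = 4 × 0.72170^3 × 0.27830^1 = 0.418450
P(M+4) = 6 × 0.72170^2 × 0.27830^2 = 0.242042
P(M+6) = 4 × 0.72170^1 × 0.27830^3 = 0.062224
P(M+8) = 0.27830^4 = 0.005999
The M+2 peak is largest (0.418450); scaling to 100 gives 64.83 : 100.00 : 57.84 : 14.87 : 1.43.

64.83 : 100.00 : 57.84 : 14.87 : 1.43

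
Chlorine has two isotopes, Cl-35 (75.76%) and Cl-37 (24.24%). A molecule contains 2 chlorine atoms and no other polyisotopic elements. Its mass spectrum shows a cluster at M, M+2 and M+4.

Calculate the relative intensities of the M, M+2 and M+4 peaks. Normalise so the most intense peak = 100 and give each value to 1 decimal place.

Each Cl atom is independently Cl-35 (p = 0.7576) or Cl-37 (q = 0.2424); the cluster is the binomial expansion (p + q)^2.
P(M) = 0.7576^2 = 0.573958
P(M+2) = 2 × 0.7576^1 × 0.2424^1 = 0.367284
P(M+4) = 0.2424^2 = 0.058758
The M peak is largest (0.573958); scaling to 100 gives 100.0 : 64.0 : 10.2.

100.0 : 64.0 : 10.2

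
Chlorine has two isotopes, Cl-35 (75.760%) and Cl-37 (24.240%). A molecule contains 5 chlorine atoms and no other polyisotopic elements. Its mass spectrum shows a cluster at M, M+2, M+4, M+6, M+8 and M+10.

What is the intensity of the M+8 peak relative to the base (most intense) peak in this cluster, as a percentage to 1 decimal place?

3.3%

(0.75760 + 0.24240)^5 gives M 0.2496, M+2 0.3993, M+4 0.2555, M+6 0.0817, M+8 0.0131, M+10 0.0008; the largest is M+2.
P(M+2) = C(5,1) × 0.75760^4 × 0.24240^1 = 5 × 0.32942751 × 0.2424 = 0.399266 (base)
P(M+8) = C(5,4) × 0.75760^1 × 0.24240^4 = 5 × 0.7576 × 0.00345247 = 0.013078
Relative intensity = 0.013078 / 0.399266 × 100 = 3.3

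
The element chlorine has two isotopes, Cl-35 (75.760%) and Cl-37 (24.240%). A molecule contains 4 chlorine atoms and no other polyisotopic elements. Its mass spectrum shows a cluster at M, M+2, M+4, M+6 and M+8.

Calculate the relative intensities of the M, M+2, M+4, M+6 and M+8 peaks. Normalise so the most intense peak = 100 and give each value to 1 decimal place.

The 4 Cl atoms are independent, so intensities follow the terms of (0.75760 + 0.24240)^4.
P(M) = 0.75760^4 = 0.329428
P(M+2) = 4 × 0.75760^3 × 0.24240^1 = 0.421612
P(M+4) = 6 × 0.75760^2 × 0.24240^2 = 0.202347
P(M+6) = 4 × 0.75760^1 × 0.24240^3 = 0.043162
P(M+8) = 0.24240^4 = 0.003452
The M+2 peak is largest (0.421612); scaling to 100 gives 78.1 : 100.0 : 48.0 : 10.2 : 0.8.

78.1 : 100.0 : 48.0 : 10.2 : 0.8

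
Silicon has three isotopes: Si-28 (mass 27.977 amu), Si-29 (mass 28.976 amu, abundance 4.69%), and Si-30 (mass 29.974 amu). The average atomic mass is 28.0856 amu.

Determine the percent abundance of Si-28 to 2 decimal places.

92.22%

Let x and y be the fractions of Si-28 and Si-30. Then x + y = 1 − 0.0469 = 0.9531 and 27.977x + 29.974y = 28.0856 − 0.0469×28.976 = 26.7266256.
Substituting: 27.977x + 29.974(0.9531 − x) = 26.7266256
(27.977 − 29.974)x = -1.8415938  ⇒  x = 0.92218, y = 0.03092
Si-28: 92.22%, Si-30: 3.09%.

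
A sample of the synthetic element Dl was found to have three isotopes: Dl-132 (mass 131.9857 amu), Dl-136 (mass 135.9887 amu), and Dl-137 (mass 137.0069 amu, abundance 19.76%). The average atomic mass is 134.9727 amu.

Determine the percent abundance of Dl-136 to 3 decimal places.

Let x and y be the fractions of Dl-132 and Dl-136. Then x + y = 1 − 0.1976 = 0.8024 and 131.9857x + 135.9887y = 134.9727 − 0.1976×137.0069 = 107.90013656.
Substituting: 131.9857x + 135.9887(0.8024 − x) = 107.90013656
(131.9857 − 135.9887)x = -1.21719632  ⇒  x = 0.30407, y = 0.49833
Dl-132: 30.407%, Dl-136: 49.833%.

49.833%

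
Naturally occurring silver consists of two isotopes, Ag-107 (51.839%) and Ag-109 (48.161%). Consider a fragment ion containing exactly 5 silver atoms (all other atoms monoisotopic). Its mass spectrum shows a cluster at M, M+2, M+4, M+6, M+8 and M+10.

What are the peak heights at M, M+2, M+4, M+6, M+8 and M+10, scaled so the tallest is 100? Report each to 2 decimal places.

11.59 : 53.82 : 100.00 : 92.90 : 43.16 : 8.02

The 5 Ag atoms are independent, so intensities follow the terms of (0.51839 + 0.48161)^5.
P(M) = 0.51839^5 = 0.037435
P(M+2) = 5 × 0.51839^4 × 0.48161^1 = 0.173897
P(M+4) = 10 × 0.51839^3 × 0.48161^2 = 0.323118
P(M+6) = 10 × 0.51839^2 × 0.48161^3 = 0.300192
P(M+8) = 5 × 0.51839^1 × 0.48161^4 = 0.139447
P(M+10) = 0.48161^5 = 0.025911
The M+4 peak is largest (0.323118); scaling to 100 gives 11.59 : 53.82 : 100.00 : 92.90 : 43.16 : 8.02.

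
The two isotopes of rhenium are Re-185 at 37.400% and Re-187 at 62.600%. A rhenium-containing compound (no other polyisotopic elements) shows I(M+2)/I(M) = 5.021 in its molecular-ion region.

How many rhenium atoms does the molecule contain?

3

The M+2/M ratio from n Re atoms is n · q/p = n · 0.62600/0.37400.
n = 5.021 × 0.37400/0.62600 = 3.00 ≈ 3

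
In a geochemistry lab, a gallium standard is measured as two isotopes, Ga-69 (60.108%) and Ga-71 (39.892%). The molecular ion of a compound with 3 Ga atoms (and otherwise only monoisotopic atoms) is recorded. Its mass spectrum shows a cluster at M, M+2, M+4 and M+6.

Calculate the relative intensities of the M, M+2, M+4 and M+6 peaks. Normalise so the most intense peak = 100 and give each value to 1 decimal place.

Each Ga atom is independently Ga-69 (p = 0.60108) or Ga-71 (q = 0.39892); the cluster is the binomial expansion (p + q)^3.
P(M) = 0.60108^3 = 0.217169
P(M+2) = 3 × 0.60108^2 × 0.39892^1 = 0.432386
P(M+4) = 3 × 0.60108^1 × 0.39892^2 = 0.286963
P(M+6) = 0.39892^3 = 0.063483
The M+2 peak is largest (0.432386); scaling to 100 gives 50.2 : 100.0 : 66.4 : 14.7.

50.2 : 100.0 : 66.4 : 14.7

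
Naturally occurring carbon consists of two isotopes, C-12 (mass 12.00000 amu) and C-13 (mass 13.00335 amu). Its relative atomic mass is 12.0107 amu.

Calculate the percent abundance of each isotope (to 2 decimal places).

Writing the weighted mean with unknown fraction x of C-12:
12.00000·x + 13.00335·(1 − x) = 12.0107
(12.00000 − 13.00335)·x = 12.0107 − 13.00335
x = -0.99265 / -1.00335 = 0.98934 → 98.93% C-12, 1.07% C-13.

C-12: 98.93%, C-13: 1.07%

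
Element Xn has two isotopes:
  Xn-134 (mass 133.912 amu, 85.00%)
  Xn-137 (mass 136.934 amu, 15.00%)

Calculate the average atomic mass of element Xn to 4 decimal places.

134.3653 amu

Weight each isotope mass by its fractional abundance: 0.8500 × 133.912 + 0.1500 × 136.934
= 113.82520 + 20.54010 = 134.36530 amu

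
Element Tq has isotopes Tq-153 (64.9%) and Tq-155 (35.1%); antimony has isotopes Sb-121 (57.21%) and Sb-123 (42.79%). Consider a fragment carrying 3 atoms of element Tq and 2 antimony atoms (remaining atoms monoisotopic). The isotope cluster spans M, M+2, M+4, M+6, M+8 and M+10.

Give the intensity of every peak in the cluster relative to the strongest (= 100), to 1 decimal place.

Element Tq pattern (n=3): 0.27335945 : 0.44352465 : 0.23987235 : 0.04324355
Antimony pattern (n=2): 0.32729841 : 0.48960318 : 0.18309841
Convolve the two distributions (both contribute in 2-u steps):
  M: 0.27335945×0.32729841 = 0.089470
  M+2: 0.27335945×0.48960318 + 0.44352465×0.32729841 = 0.279003
  M+4: 0.27335945×0.18309841 + 0.44352465×0.48960318 + 0.23987235×0.32729841 = 0.345713
  M+6: 0.44352465×0.18309841 + 0.23987235×0.48960318 + 0.04324355×0.32729841 = 0.212804
  M+8: 0.23987235×0.18309841 + 0.04324355×0.48960318 = 0.065092
  M+10: 0.04324355×0.18309841 = 0.007918
Scale to base peak (0.345713) = 100: 25.9 : 80.7 : 100.0 : 61.6 : 18.8 : 2.3

25.9 : 80.7 : 100.0 : 61.6 : 18.8 : 2.3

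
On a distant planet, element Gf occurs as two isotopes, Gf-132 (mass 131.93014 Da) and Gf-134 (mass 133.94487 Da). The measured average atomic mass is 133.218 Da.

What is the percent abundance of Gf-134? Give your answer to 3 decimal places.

63.922%

With x = fraction of Gf-132 (so Gf-134 is 1 − x):
131.93014·x + 133.94487·(1 − x) = 133.218
(131.93014 − 133.94487)·x = 133.218 − 133.94487
x = -0.72687 / -2.01473 = 0.36078 → 36.078% Gf-132, 63.922% Gf-134.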